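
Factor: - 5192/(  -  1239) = 2^3*3^( - 1)*7^( -1)*11^1 = 88/21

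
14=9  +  5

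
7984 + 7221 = 15205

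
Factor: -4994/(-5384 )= 2^(  -  2)*11^1*227^1 * 673^( - 1) = 2497/2692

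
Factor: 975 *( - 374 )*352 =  - 2^6*3^1*5^2 *11^2*13^1*17^1 = - 128356800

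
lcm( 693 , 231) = 693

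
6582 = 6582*1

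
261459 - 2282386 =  - 2020927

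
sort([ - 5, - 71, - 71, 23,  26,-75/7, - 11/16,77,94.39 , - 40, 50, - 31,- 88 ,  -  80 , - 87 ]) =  [ - 88,-87,  -  80, - 71, - 71, - 40, - 31, - 75/7, - 5, - 11/16, 23,26,50,77,94.39 ]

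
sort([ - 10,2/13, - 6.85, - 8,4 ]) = [ - 10, - 8, - 6.85,2/13, 4]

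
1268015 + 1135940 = 2403955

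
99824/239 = 417  +  161/239 = 417.67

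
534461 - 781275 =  - 246814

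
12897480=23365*552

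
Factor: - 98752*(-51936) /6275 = 2^11 * 3^1 * 5^( - 2 )*251^( - 1 )*541^1*1543^1 = 5128783872/6275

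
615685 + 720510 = 1336195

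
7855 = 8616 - 761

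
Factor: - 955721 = -13^1*73517^1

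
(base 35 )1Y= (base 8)105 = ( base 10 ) 69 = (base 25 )2J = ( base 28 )2D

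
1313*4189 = 5500157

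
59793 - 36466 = 23327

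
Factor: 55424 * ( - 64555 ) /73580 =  - 178894816/3679= -2^5 * 13^ ( - 1 )*283^( - 1)*433^1*12911^1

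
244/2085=244/2085 = 0.12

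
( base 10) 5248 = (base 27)75A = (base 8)12200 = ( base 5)131443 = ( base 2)1010010000000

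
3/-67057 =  - 3/67057 = - 0.00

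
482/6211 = 482/6211 = 0.08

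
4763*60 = 285780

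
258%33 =27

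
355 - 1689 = -1334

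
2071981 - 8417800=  - 6345819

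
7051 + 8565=15616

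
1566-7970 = -6404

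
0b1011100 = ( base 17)57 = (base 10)92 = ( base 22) 44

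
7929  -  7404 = 525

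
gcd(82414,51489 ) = 1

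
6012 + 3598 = 9610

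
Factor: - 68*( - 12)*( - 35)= - 28560 = - 2^4*3^1  *5^1*7^1  *  17^1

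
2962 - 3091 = - 129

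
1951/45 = 1951/45 =43.36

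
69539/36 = 69539/36 = 1931.64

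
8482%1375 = 232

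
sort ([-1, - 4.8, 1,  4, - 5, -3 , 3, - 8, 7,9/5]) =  [ - 8, - 5, -4.8, - 3, - 1,  1, 9/5,  3, 4,7]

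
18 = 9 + 9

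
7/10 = 7/10 = 0.70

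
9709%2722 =1543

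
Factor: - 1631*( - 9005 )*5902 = 86683588810 = 2^1*5^1* 7^1*13^1  *227^1*233^1*1801^1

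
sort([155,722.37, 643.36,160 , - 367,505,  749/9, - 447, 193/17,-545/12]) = [-447, -367 , -545/12,193/17,749/9, 155,  160, 505 , 643.36, 722.37] 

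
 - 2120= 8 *(  -  265 ) 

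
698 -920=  - 222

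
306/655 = 306/655 = 0.47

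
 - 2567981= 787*(-3263 )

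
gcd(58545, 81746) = 1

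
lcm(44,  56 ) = 616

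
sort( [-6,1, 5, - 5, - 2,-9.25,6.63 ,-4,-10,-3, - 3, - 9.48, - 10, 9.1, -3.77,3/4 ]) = [ -10, - 10,  -  9.48, - 9.25, - 6, - 5, - 4, - 3.77 ,-3, - 3,- 2,  3/4,  1,5, 6.63,9.1] 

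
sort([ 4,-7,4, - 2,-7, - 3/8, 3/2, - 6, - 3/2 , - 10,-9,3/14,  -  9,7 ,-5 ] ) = [-10,- 9, - 9, - 7, - 7, - 6,-5 , - 2,-3/2,- 3/8,3/14,  3/2,4,4,7]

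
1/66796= 1/66796=0.00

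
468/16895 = 468/16895 = 0.03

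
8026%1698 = 1234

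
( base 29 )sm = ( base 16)342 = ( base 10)834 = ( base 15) 3a9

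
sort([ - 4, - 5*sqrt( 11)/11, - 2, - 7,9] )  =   [ - 7, - 4, - 2, - 5 *sqrt (11)/11, 9]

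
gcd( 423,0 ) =423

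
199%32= 7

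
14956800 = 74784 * 200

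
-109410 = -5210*21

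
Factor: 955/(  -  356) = -2^( - 2)*5^1*89^( - 1)*191^1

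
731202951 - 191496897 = 539706054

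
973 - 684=289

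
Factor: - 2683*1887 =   -  3^1*17^1*37^1 * 2683^1 = - 5062821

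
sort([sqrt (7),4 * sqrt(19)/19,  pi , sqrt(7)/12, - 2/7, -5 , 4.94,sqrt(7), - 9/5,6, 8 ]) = [ - 5 , -9/5, - 2/7, sqrt(7)/12,4*sqrt(19 ) /19, sqrt(7),sqrt( 7 ),pi , 4.94 , 6,8]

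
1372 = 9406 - 8034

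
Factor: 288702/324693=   746/839 = 2^1* 373^1*839^(  -  1)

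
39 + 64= 103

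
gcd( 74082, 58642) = 2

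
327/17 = 327/17 = 19.24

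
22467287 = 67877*331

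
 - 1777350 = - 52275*34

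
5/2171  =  5/2171 = 0.00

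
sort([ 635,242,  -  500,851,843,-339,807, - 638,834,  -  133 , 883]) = [-638,-500, -339,-133, 242,635,807 , 834,843, 851,883] 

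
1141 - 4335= - 3194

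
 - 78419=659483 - 737902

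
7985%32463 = 7985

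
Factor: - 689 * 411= - 3^1* 13^1 * 53^1*137^1 = -283179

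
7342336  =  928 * 7912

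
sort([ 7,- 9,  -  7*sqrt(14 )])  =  [-7*sqrt(14 ) , - 9,7 ]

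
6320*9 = 56880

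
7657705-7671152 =-13447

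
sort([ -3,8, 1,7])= [ - 3,1,7,8]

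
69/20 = 3 + 9/20 = 3.45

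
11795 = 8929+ 2866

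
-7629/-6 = 1271 + 1/2=1271.50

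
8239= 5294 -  - 2945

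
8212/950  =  4106/475 = 8.64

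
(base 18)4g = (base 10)88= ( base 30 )2s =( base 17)53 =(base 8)130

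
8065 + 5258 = 13323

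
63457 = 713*89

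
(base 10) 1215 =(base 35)YP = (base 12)853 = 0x4BF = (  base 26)1kj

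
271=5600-5329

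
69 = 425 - 356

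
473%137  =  62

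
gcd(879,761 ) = 1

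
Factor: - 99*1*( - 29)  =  2871   =  3^2*11^1*29^1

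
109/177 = 109/177 = 0.62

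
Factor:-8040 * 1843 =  - 2^3 * 3^1*5^1*19^1*67^1* 97^1 = - 14817720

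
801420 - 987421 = - 186001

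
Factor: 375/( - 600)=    - 2^ ( - 3) *5^1 = - 5/8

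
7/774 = 7/774 = 0.01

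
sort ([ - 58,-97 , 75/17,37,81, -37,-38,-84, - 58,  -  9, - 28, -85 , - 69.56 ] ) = [ - 97, - 85,  -  84, - 69.56,-58, -58 ,-38,-37,-28,- 9 , 75/17,37 , 81]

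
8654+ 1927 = 10581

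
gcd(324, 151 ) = 1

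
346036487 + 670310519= 1016347006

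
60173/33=1823 + 14/33 = 1823.42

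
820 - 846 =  - 26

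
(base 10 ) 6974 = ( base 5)210344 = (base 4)1230332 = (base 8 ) 15476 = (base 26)a86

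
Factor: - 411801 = -3^1*13^1*10559^1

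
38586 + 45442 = 84028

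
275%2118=275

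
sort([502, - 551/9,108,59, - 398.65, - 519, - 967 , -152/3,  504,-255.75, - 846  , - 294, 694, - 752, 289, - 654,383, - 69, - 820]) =[ - 967,  -  846,  -  820,-752, - 654, - 519, - 398.65, - 294 ,- 255.75,-69, - 551/9,-152/3, 59,  108 , 289 , 383,502, 504,694]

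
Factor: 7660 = 2^2 * 5^1* 383^1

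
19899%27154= 19899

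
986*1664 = 1640704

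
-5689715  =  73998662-79688377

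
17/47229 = 17/47229=0.00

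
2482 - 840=1642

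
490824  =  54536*9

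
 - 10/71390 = -1 + 7138/7139= - 0.00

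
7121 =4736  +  2385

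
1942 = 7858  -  5916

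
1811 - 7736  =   -5925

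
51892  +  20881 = 72773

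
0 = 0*577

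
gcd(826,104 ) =2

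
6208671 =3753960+2454711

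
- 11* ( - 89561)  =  985171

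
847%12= 7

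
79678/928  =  85 + 399/464  =  85.86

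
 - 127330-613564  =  -740894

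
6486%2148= 42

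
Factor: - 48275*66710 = -2^1 * 5^3 * 7^1 * 953^1*1931^1 = - 3220425250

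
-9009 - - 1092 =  - 7917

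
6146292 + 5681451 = 11827743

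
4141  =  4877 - 736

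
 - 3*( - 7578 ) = 22734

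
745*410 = 305450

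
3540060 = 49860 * 71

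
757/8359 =757/8359 = 0.09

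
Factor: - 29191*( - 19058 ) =2^1*13^1* 733^1*29191^1 = 556322078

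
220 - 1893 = - 1673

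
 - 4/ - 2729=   4/2729 = 0.00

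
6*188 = 1128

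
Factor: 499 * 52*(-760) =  - 19720480 = - 2^5*5^1 * 13^1*19^1*499^1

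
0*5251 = 0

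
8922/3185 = 2+2552/3185 = 2.80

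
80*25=2000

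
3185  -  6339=-3154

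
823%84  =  67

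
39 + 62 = 101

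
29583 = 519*57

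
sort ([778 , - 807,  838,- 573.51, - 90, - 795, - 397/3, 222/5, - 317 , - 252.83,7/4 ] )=[  -  807 ,-795, - 573.51  , - 317 , - 252.83, - 397/3, - 90 , 7/4, 222/5, 778,838]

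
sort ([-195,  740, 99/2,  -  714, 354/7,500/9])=[-714 , - 195,99/2,354/7, 500/9, 740 ] 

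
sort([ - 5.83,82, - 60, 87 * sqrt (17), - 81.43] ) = [ - 81.43, - 60, - 5.83, 82, 87*sqrt(17)] 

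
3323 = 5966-2643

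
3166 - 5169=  -2003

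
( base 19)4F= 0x5B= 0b1011011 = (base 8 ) 133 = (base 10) 91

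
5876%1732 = 680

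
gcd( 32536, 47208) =56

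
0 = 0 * 56479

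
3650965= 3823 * 955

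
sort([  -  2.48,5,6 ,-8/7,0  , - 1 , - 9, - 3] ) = [ - 9, - 3, - 2.48, - 8/7, -1,0, 5,6 ]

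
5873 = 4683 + 1190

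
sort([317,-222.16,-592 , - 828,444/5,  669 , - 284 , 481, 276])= [ - 828,-592, - 284, - 222.16, 444/5,276,317,481, 669] 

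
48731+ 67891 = 116622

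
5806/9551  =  5806/9551 = 0.61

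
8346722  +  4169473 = 12516195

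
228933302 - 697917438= - 468984136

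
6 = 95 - 89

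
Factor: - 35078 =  - 2^1*17539^1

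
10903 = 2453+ 8450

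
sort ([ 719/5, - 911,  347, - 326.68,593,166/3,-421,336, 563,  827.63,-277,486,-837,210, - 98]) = [ - 911,-837,-421,-326.68,- 277, - 98, 166/3 , 719/5, 210, 336,347, 486, 563, 593,827.63]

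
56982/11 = 5180  +  2/11 = 5180.18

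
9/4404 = 3/1468  =  0.00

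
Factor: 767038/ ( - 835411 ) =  - 2^1*19^( - 1)*43969^( - 1 )*383519^1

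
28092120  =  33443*840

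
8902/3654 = 4451/1827 = 2.44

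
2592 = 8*324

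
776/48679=776/48679 = 0.02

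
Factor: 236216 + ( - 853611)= - 5^1 * 123479^1=-617395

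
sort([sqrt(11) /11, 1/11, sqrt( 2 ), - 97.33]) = [ - 97.33,1/11,sqrt( 11 ) /11, sqrt( 2 ) ]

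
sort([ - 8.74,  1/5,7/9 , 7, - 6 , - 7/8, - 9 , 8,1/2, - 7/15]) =[ - 9,  -  8.74, - 6, - 7/8,  -  7/15,1/5,  1/2,7/9 , 7,8 ] 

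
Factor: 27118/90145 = 2^1*5^( - 1) * 7^1*11^( -2)*13^1  =  182/605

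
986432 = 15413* 64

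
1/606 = 1/606 = 0.00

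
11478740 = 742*15470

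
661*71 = 46931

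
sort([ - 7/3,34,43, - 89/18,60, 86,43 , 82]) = [  -  89/18, - 7/3,  34,43,43, 60, 82,  86 ]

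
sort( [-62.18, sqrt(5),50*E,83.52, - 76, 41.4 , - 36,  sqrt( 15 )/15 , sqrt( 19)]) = [-76, - 62.18, -36,sqrt (15) /15, sqrt(5), sqrt( 19 ), 41.4 , 83.52, 50*E]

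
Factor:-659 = - 659^1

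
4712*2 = 9424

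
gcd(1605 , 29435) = 5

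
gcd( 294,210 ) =42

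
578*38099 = 22021222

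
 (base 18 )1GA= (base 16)26e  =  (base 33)is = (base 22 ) 166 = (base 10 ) 622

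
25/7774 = 25/7774 =0.00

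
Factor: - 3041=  - 3041^1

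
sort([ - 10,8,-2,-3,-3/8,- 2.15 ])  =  [  -  10, - 3, - 2.15 , - 2, - 3/8, 8 ] 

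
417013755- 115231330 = 301782425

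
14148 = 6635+7513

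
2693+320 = 3013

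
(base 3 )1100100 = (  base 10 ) 981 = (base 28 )171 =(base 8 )1725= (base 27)199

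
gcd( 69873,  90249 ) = 3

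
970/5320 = 97/532 = 0.18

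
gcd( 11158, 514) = 2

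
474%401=73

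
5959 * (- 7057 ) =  - 42052663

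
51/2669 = 3/157 =0.02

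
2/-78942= - 1/39471= -  0.00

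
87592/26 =3368 + 12/13 = 3368.92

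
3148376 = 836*3766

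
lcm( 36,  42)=252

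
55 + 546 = 601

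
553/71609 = 553/71609 = 0.01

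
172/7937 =172/7937  =  0.02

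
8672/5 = 8672/5 = 1734.40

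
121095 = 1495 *81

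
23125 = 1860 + 21265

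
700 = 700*1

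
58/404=29/202= 0.14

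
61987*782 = 48473834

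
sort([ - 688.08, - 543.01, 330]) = [ - 688.08,  -  543.01 , 330 ]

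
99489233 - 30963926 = 68525307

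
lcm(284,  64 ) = 4544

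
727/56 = 12+55/56 = 12.98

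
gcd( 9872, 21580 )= 4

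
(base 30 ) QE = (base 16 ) 31A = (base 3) 1002102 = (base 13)491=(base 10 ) 794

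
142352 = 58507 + 83845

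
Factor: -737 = -11^1*67^1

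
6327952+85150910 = 91478862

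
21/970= 21/970 = 0.02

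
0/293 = 0 = 0.00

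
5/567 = 5/567 = 0.01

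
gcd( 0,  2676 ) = 2676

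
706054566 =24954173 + 681100393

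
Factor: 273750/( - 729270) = - 3^ ( - 2)*5^3*37^( - 1 ) = - 125/333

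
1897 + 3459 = 5356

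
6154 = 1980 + 4174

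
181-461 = - 280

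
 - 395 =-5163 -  - 4768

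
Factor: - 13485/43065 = -31/99 = - 3^( - 2)*11^( - 1) * 31^1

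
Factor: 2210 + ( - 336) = 2^1*937^1  =  1874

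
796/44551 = 796/44551 = 0.02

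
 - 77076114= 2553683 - 79629797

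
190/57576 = 95/28788 = 0.00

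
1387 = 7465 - 6078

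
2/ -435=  - 2/435 =- 0.00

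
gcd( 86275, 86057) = 1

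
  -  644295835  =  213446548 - 857742383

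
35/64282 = 35/64282 = 0.00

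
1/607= 1/607 = 0.00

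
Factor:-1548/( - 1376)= 2^ ( - 3)*3^2 = 9/8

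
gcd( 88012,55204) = 4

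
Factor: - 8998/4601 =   -  2^1 * 11^1*43^ (-1 ) * 107^( - 1)*409^1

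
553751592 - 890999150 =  - 337247558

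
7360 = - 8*(- 920) 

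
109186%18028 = 1018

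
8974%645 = 589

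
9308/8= 1163 + 1/2 = 1163.50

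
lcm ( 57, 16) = 912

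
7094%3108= 878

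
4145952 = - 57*( - 72736 )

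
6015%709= 343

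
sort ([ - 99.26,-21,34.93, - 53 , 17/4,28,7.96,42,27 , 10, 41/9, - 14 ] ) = [ - 99.26,- 53 ,- 21 , - 14,17/4, 41/9, 7.96,  10, 27, 28,34.93, 42 ] 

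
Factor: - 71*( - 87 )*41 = 253257 = 3^1*29^1  *41^1*71^1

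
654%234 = 186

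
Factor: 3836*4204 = 16126544 =2^4 *7^1*137^1*1051^1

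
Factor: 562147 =562147^1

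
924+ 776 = 1700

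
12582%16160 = 12582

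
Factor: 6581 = 6581^1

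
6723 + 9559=16282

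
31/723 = 31/723 = 0.04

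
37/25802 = 37/25802 = 0.00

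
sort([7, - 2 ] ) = [ - 2,  7 ] 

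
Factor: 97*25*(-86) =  - 2^1 *5^2*43^1*97^1 =-208550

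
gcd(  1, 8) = 1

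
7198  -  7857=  - 659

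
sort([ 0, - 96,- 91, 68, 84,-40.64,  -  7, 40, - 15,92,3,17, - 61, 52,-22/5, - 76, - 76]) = [ - 96,- 91,  -  76,- 76, - 61, - 40.64, - 15, - 7, - 22/5, 0,  3,17, 40, 52,68, 84,92 ]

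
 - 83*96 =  - 7968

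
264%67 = 63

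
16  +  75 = 91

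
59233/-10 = - 59233/10  =  - 5923.30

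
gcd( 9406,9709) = 1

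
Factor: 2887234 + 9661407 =7^1*1792663^1=12548641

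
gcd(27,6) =3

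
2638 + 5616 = 8254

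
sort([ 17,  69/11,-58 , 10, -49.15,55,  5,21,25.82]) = [- 58, - 49.15 , 5, 69/11 , 10, 17,21,25.82,55 ] 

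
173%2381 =173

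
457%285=172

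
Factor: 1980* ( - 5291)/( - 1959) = 3492060/653 = 2^2*3^1*5^1*11^2*13^1*37^1 * 653^( - 1)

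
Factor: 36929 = 36929^1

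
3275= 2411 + 864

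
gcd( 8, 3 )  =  1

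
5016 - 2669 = 2347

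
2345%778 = 11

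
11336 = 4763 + 6573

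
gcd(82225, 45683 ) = 11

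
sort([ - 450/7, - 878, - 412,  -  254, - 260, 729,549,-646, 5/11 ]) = [ - 878  , - 646,-412, - 260,  -  254,  -  450/7 , 5/11,549,729]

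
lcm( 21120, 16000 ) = 528000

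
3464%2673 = 791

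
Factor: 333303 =3^1*241^1*461^1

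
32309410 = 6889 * 4690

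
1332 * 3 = 3996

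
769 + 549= 1318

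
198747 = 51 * 3897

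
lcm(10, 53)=530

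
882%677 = 205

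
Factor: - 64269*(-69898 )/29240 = 2^(-2)*3^2*5^( - 1 )*17^(-1 )*37^1*43^( - 1)*193^1 * 34949^1 = 2246137281/14620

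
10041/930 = 3347/310 = 10.80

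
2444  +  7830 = 10274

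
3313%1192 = 929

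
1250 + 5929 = 7179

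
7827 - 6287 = 1540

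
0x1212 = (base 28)5p6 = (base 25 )7a1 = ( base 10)4626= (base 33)486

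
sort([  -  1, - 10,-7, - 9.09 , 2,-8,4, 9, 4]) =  [ - 10, - 9.09,-8, - 7 ,-1,  2, 4, 4,9 ] 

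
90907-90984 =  - 77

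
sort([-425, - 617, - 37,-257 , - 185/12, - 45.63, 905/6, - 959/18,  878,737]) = [ - 617, - 425 , - 257, - 959/18, - 45.63, - 37, - 185/12, 905/6, 737, 878]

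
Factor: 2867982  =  2^1*3^1 *13^1*83^1*443^1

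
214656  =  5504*39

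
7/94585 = 7/94585 = 0.00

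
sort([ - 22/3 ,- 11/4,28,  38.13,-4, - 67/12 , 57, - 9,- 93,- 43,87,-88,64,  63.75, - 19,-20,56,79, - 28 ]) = [- 93, - 88,-43, -28,-20, - 19, - 9, - 22/3, - 67/12,  -  4,  -  11/4,  28,38.13,56,  57,63.75,  64,79,87]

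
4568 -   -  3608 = 8176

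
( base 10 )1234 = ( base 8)2322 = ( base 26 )1LC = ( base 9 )1621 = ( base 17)44a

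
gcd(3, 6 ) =3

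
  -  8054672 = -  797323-7257349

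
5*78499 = 392495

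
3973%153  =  148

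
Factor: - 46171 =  - 46171^1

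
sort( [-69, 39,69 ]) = [ - 69 , 39, 69 ]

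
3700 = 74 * 50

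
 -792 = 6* (-132)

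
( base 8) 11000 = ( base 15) 1573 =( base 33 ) 47l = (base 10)4608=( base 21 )A99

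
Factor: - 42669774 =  - 2^1 * 3^3*7^1*157^1*719^1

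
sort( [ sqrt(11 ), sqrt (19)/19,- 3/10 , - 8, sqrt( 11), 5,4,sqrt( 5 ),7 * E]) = [ - 8,  -  3/10 , sqrt( 19)/19, sqrt (5)  ,  sqrt(11 ), sqrt( 11) , 4 , 5, 7*E]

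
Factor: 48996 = 2^2*3^2*1361^1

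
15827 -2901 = 12926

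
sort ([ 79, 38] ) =[ 38,79 ]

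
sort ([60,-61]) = [ - 61, 60 ]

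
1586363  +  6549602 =8135965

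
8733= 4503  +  4230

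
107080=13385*8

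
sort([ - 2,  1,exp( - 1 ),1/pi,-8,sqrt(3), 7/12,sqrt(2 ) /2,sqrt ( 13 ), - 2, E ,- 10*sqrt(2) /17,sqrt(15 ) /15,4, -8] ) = [ - 8, - 8 ,  -  2, - 2,-10*sqrt(2)/17, sqrt(15) /15,1/pi, exp (-1 ),  7/12,sqrt( 2 ) /2,1,  sqrt(3),E , sqrt( 13 ), 4]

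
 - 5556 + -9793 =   -  15349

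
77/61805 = 77/61805 = 0.00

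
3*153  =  459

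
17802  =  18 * 989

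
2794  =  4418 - 1624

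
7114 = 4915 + 2199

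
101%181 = 101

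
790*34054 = 26902660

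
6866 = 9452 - 2586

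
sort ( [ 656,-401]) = [- 401,  656]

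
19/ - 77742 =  - 19/77742 = - 0.00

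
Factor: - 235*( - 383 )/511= 5^1 *7^( - 1 ) * 47^1*73^( - 1 )*383^1 = 90005/511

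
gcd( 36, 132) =12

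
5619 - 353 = 5266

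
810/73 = 11 + 7/73 = 11.10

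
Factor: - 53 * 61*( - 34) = 109922 =2^1*17^1 * 53^1*61^1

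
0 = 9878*0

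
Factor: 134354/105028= 197/154=2^( - 1 )*7^ (  -  1 )*11^( - 1)*197^1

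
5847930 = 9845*594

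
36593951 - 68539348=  - 31945397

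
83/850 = 83/850=0.10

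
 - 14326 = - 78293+63967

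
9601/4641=9601/4641 = 2.07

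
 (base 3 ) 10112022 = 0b101000001101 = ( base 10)2573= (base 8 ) 5015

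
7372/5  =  1474  +  2/5  =  1474.40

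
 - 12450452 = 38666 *( - 322) 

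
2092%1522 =570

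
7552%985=657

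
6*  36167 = 217002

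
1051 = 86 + 965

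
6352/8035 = 6352/8035 = 0.79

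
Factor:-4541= - 19^1*239^1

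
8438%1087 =829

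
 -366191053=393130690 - 759321743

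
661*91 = 60151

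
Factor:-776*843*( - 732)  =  2^5 * 3^2*61^1*97^1*281^1  =  478850976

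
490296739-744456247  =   - 254159508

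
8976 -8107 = 869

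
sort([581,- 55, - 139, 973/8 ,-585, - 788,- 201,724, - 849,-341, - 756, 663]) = [-849,-788 , -756 ,- 585,-341, - 201, - 139,- 55,973/8, 581,663,  724]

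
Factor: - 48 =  - 2^4*3^1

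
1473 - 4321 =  - 2848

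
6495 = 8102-1607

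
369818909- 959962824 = -590143915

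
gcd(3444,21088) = 4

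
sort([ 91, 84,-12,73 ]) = [ - 12,73, 84,  91 ] 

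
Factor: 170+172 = 342= 2^1*3^2 *19^1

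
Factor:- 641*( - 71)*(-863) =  - 71^1 *641^1*863^1 = - 39275993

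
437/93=437/93 = 4.70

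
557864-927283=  - 369419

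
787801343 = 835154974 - 47353631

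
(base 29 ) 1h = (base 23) 20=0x2E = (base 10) 46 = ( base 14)34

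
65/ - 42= - 65/42 =- 1.55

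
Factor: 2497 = 11^1*227^1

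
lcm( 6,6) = 6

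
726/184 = 363/92 = 3.95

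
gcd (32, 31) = 1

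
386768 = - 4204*( - 92 ) 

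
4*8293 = 33172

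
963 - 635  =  328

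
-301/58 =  - 6 + 47/58 = - 5.19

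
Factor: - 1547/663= - 3^( - 1 )*  7^1  =  - 7/3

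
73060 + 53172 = 126232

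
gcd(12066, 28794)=6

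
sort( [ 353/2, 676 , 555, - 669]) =[ - 669, 353/2,555, 676] 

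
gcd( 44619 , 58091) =1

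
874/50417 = 874/50417 = 0.02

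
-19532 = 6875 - 26407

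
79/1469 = 79/1469 =0.05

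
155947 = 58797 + 97150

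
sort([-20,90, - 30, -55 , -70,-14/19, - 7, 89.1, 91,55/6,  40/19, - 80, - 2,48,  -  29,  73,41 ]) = [-80, - 70, - 55,-30  , - 29,-20,  -  7,  -  2, - 14/19,40/19,55/6,41,48,73, 89.1,90, 91]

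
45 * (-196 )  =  - 8820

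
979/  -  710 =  - 2+441/710= -  1.38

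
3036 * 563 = 1709268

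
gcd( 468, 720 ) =36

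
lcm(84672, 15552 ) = 762048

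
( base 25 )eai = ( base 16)233A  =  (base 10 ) 9018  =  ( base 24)FFI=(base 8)21472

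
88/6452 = 22/1613 =0.01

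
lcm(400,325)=5200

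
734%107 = 92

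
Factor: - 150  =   - 2^1*3^1*5^2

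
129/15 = 8 + 3/5 = 8.60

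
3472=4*868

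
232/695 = 232/695 = 0.33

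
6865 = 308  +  6557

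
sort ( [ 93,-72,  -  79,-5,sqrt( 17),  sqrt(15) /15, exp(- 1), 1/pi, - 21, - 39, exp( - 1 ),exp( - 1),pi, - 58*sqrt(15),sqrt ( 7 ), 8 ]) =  [ - 58 * sqrt(15),  -  79, - 72, - 39 , - 21, - 5,sqrt(15)/15, 1/pi,exp(  -  1), exp(-1), exp( - 1), sqrt(7), pi, sqrt( 17),8,  93 ] 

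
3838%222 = 64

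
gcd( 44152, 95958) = 2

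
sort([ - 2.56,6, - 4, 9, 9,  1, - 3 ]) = [ - 4, - 3, - 2.56,1,6,9,9 ]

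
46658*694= 32380652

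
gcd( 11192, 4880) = 8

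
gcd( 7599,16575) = 51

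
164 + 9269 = 9433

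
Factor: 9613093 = 7^1*67^1 * 103^1*199^1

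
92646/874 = 106+1/437= 106.00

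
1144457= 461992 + 682465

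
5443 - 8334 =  - 2891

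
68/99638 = 34/49819  =  0.00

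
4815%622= 461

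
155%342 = 155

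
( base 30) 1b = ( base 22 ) 1j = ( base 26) 1F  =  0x29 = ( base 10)41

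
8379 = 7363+1016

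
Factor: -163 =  - 163^1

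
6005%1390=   445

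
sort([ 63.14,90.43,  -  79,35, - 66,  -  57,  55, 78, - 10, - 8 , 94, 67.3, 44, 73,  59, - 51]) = [-79, - 66, - 57, - 51, - 10, - 8,  35, 44, 55,  59,63.14 , 67.3,73,78,90.43 , 94 ] 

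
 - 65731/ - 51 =65731/51 =1288.84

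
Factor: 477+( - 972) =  - 495  =  -3^2 * 5^1 * 11^1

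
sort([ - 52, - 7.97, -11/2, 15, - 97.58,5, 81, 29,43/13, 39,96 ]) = [ -97.58 , - 52, - 7.97, - 11/2, 43/13, 5,  15, 29, 39, 81, 96] 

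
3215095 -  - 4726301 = 7941396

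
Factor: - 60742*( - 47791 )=2^1*11^2*251^1 * 47791^1  =  2902920922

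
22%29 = 22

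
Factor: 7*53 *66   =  2^1 * 3^1*7^1*11^1*53^1= 24486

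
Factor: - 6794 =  - 2^1 * 43^1*79^1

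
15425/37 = 416 + 33/37 =416.89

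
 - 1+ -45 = - 46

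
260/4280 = 13/214 = 0.06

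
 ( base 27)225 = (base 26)269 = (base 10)1517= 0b10111101101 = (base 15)6b2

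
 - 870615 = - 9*96735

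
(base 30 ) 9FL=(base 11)6492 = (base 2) 10000101111011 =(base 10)8571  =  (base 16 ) 217b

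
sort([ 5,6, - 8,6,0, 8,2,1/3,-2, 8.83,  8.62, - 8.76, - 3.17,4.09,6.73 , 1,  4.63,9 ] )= [ - 8.76 , - 8, - 3.17, - 2,0  ,  1/3,1, 2, 4.09,4.63, 5,6,6,  6.73,8,8.62,8.83,9]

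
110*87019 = 9572090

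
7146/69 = 103 + 13/23 = 103.57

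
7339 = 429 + 6910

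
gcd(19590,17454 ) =6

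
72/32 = 2 + 1/4 = 2.25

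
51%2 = 1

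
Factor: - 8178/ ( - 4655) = 2^1 * 3^1*5^(-1)*7^(  -  2)*19^(  -  1)*29^1*47^1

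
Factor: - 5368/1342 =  - 4  =  - 2^2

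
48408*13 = 629304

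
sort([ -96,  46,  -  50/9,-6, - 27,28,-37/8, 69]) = [ -96,-27,  -  6 ,  -  50/9, - 37/8,  28, 46,69]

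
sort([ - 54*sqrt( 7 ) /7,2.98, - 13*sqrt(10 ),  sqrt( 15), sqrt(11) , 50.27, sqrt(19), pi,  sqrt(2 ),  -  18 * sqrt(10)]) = [ - 18*sqrt( 10 ), - 13*sqrt(10), - 54*sqrt(7)/7,sqrt(2 ),  2.98, pi, sqrt(11 ), sqrt(15) , sqrt( 19) , 50.27]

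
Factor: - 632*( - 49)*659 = 2^3*7^2*79^1*659^1 = 20407912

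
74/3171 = 74/3171 = 0.02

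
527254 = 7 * 75322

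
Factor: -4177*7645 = - 31933165 =- 5^1*11^1*139^1*4177^1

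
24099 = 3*8033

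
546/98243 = 546/98243=0.01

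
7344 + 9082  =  16426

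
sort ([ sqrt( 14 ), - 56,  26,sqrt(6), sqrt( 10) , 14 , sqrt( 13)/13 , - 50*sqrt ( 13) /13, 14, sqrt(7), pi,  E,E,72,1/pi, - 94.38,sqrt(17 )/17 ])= [ - 94.38, - 56, - 50*sqrt(13 )/13,  sqrt( 17 ) /17, sqrt(13)/13, 1/pi,  sqrt(6)  ,  sqrt (7 ) , E,E,  pi, sqrt(10), sqrt(14),  14,  14,26,72] 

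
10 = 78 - 68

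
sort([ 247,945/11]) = [ 945/11,247] 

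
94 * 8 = 752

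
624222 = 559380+64842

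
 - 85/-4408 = 85/4408 = 0.02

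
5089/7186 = 5089/7186  =  0.71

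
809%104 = 81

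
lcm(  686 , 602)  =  29498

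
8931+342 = 9273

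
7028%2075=803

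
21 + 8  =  29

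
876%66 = 18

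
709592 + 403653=1113245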